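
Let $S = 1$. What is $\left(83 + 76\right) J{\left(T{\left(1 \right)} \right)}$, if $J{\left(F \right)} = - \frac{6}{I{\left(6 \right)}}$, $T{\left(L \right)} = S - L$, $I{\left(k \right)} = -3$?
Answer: $318$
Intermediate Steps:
$T{\left(L \right)} = 1 - L$
$J{\left(F \right)} = 2$ ($J{\left(F \right)} = - \frac{6}{-3} = \left(-6\right) \left(- \frac{1}{3}\right) = 2$)
$\left(83 + 76\right) J{\left(T{\left(1 \right)} \right)} = \left(83 + 76\right) 2 = 159 \cdot 2 = 318$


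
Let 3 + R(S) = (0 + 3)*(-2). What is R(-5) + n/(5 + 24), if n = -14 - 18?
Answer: -293/29 ≈ -10.103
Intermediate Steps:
R(S) = -9 (R(S) = -3 + (0 + 3)*(-2) = -3 + 3*(-2) = -3 - 6 = -9)
n = -32
R(-5) + n/(5 + 24) = -9 - 32/(5 + 24) = -9 - 32/29 = -293/29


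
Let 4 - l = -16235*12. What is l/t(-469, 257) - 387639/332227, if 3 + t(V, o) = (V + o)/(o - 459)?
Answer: -933911637533/9349817 ≈ -99886.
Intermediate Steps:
l = 194824 (l = 4 - (-16235)*12 = 4 - 1*(-194820) = 4 + 194820 = 194824)
t(V, o) = -3 + (V + o)/(-459 + o) (t(V, o) = -3 + (V + o)/(o - 459) = -3 + (V + o)/(-459 + o))
l/t(-469, 257) - 387639/332227 = 194824/(((1377 - 469 - 2*257)/(-459 + 257))) - 387639/332227 = 194824/(((1377 - 469 - 514)/(-202))) - 387639*1/332227 = 194824/((-1/202*394)) - 55377/47461 = 194824/(-197/101) - 55377/47461 = 194824*(-101/197) - 55377/47461 = -19677224/197 - 55377/47461 = -933911637533/9349817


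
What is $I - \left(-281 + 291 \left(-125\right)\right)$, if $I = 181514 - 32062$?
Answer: $186108$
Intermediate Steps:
$I = 149452$
$I - \left(-281 + 291 \left(-125\right)\right) = 149452 - \left(-281 + 291 \left(-125\right)\right) = 149452 - \left(-281 - 36375\right) = 149452 - -36656 = 149452 + 36656 = 186108$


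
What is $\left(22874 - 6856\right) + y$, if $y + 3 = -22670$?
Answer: $-6655$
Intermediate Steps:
$y = -22673$ ($y = -3 - 22670 = -22673$)
$\left(22874 - 6856\right) + y = \left(22874 - 6856\right) - 22673 = 16018 - 22673 = -6655$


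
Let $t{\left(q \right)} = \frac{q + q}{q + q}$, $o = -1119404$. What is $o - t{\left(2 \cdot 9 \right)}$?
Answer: $-1119405$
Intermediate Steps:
$t{\left(q \right)} = 1$ ($t{\left(q \right)} = \frac{2 q}{2 q} = 2 q \frac{1}{2 q} = 1$)
$o - t{\left(2 \cdot 9 \right)} = -1119404 - 1 = -1119405$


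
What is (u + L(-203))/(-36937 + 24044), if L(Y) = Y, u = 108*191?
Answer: -20425/12893 ≈ -1.5842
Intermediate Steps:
u = 20628
(u + L(-203))/(-36937 + 24044) = (20628 - 203)/(-36937 + 24044) = 20425/(-12893) = 20425*(-1/12893) = -20425/12893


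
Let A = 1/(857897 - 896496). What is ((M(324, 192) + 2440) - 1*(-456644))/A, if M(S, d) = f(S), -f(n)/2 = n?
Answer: -17695171164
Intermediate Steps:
f(n) = -2*n
M(S, d) = -2*S
A = -1/38599 (A = 1/(-38599) = -1/38599 ≈ -2.5907e-5)
((M(324, 192) + 2440) - 1*(-456644))/A = ((-2*324 + 2440) - 1*(-456644))/(-1/38599) = ((-648 + 2440) + 456644)*(-38599) = (1792 + 456644)*(-38599) = 458436*(-38599) = -17695171164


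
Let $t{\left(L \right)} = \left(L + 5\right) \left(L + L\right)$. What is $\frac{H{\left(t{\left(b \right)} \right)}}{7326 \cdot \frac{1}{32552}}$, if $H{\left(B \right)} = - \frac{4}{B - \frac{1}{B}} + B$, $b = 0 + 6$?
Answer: $\frac{1134046576}{1933953} \approx 586.39$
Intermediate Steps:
$b = 6$
$t{\left(L \right)} = 2 L \left(5 + L\right)$ ($t{\left(L \right)} = \left(5 + L\right) 2 L = 2 L \left(5 + L\right)$)
$H{\left(B \right)} = B - \frac{4}{B - \frac{1}{B}}$
$\frac{H{\left(t{\left(b \right)} \right)}}{7326 \cdot \frac{1}{32552}} = \frac{2 \cdot 6 \left(5 + 6\right) \frac{1}{-1 + \left(2 \cdot 6 \left(5 + 6\right)\right)^{2}} \left(-5 + \left(2 \cdot 6 \left(5 + 6\right)\right)^{2}\right)}{7326 \cdot \frac{1}{32552}} = \frac{2 \cdot 6 \cdot 11 \frac{1}{-1 + \left(2 \cdot 6 \cdot 11\right)^{2}} \left(-5 + \left(2 \cdot 6 \cdot 11\right)^{2}\right)}{7326 \cdot \frac{1}{32552}} = \frac{132 \frac{1}{-1 + 132^{2}} \left(-5 + 132^{2}\right)}{\frac{3663}{16276}} = \frac{132 \left(-5 + 17424\right)}{-1 + 17424} \cdot \frac{16276}{3663} = 132 \cdot \frac{1}{17423} \cdot 17419 \cdot \frac{16276}{3663} = \frac{2299308}{17423} \cdot \frac{16276}{3663} = \frac{1134046576}{1933953}$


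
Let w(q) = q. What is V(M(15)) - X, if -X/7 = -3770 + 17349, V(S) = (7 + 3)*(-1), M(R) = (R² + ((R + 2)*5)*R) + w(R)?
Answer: 95043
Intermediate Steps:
M(R) = R + R² + R*(10 + 5*R) (M(R) = (R² + ((R + 2)*5)*R) + R = (R² + ((2 + R)*5)*R) + R = (R² + (10 + 5*R)*R) + R = (R² + R*(10 + 5*R)) + R = R + R² + R*(10 + 5*R))
V(S) = -10 (V(S) = 10*(-1) = -10)
X = -95053 (X = -7*(-3770 + 17349) = -7*13579 = -95053)
V(M(15)) - X = -10 - 1*(-95053) = -10 + 95053 = 95043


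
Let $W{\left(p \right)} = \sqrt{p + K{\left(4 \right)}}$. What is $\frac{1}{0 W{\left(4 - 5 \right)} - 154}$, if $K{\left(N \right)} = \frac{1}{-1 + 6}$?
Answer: $- \frac{1}{154} \approx -0.0064935$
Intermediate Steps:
$K{\left(N \right)} = \frac{1}{5}$
$W{\left(p \right)} = \sqrt{\frac{1}{5} + p}$ ($W{\left(p \right)} = \sqrt{p + \frac{1}{5}} = \sqrt{\frac{1}{5} + p}$)
$\frac{1}{0 W{\left(4 - 5 \right)} - 154} = \frac{1}{0 \frac{\sqrt{5 + 25 \left(4 - 5\right)}}{5} - 154} = \frac{1}{0 \frac{\sqrt{5 + 25 \left(-1\right)}}{5} - 154} = \frac{1}{0 \frac{\sqrt{5 - 25}}{5} - 154} = \frac{1}{0 \frac{\sqrt{-20}}{5} - 154} = \frac{1}{0 \frac{2 i \sqrt{5}}{5} - 154} = \frac{1}{0 - 154} = \frac{1}{-154} = - \frac{1}{154}$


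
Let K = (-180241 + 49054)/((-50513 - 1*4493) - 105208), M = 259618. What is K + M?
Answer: 41594569439/160214 ≈ 2.5962e+5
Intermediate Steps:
K = 131187/160214 (K = -131187/((-50513 - 4493) - 105208) = -131187/(-55006 - 105208) = -131187/(-160214) = -131187*(-1/160214) = 131187/160214 ≈ 0.81882)
K + M = 131187/160214 + 259618 = 41594569439/160214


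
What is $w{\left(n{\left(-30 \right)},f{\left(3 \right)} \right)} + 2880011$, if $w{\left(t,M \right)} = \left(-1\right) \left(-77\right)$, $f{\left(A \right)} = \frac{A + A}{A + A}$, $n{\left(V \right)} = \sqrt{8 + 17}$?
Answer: $2880088$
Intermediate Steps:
$n{\left(V \right)} = 5$ ($n{\left(V \right)} = \sqrt{25} = 5$)
$f{\left(A \right)} = 1$ ($f{\left(A \right)} = \frac{2 A}{2 A} = 2 A \frac{1}{2 A} = 1$)
$w{\left(t,M \right)} = 77$
$w{\left(n{\left(-30 \right)},f{\left(3 \right)} \right)} + 2880011 = 77 + 2880011 = 2880088$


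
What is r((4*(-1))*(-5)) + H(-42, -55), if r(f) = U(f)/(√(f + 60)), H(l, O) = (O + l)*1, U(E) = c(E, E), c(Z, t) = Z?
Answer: -97 + √5 ≈ -94.764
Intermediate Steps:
U(E) = E
H(l, O) = O + l
r(f) = f/√(60 + f) (r(f) = f/(√(f + 60)) = f/(√(60 + f)) = f/√(60 + f))
r((4*(-1))*(-5)) + H(-42, -55) = ((4*(-1))*(-5))/√(60 + (4*(-1))*(-5)) + (-55 - 42) = (-4*(-5))/√(60 - 4*(-5)) - 97 = 20/√(60 + 20) - 97 = 20/√80 - 97 = 20*(√5/20) - 97 = √5 - 97 = -97 + √5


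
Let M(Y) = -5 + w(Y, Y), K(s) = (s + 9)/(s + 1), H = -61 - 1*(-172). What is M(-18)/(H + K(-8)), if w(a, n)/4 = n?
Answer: -539/776 ≈ -0.69459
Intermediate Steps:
H = 111 (H = -61 + 172 = 111)
w(a, n) = 4*n
K(s) = (9 + s)/(1 + s)
M(Y) = -5 + 4*Y
M(-18)/(H + K(-8)) = (-5 + 4*(-18))/(111 + (9 - 8)/(1 - 8)) = (-5 - 72)/(111 + 1/(-7)) = -77/(111 - ⅐*1) = -77/(111 - ⅐) = -77/776/7 = -77*7/776 = -539/776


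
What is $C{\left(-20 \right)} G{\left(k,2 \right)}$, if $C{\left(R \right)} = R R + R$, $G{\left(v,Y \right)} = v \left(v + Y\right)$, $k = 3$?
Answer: $5700$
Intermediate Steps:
$G{\left(v,Y \right)} = v \left(Y + v\right)$
$C{\left(R \right)} = R + R^{2}$ ($C{\left(R \right)} = R^{2} + R = R + R^{2}$)
$C{\left(-20 \right)} G{\left(k,2 \right)} = - 20 \left(1 - 20\right) 3 \left(2 + 3\right) = \left(-20\right) \left(-19\right) 3 \cdot 5 = 380 \cdot 15 = 5700$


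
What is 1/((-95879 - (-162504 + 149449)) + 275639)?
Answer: 1/192815 ≈ 5.1863e-6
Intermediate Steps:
1/((-95879 - (-162504 + 149449)) + 275639) = 1/((-95879 - 1*(-13055)) + 275639) = 1/((-95879 + 13055) + 275639) = 1/(-82824 + 275639) = 1/192815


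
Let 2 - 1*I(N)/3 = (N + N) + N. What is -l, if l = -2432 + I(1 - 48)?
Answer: 2003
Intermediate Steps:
I(N) = 6 - 9*N (I(N) = 6 - 3*((N + N) + N) = 6 - 3*(2*N + N) = 6 - 9*N)
l = -2003 (l = -2432 + (6 - 9*(1 - 48)) = -2432 + (6 - 9*(-47)) = -2432 + (6 + 423) = -2432 + 429 = -2003)
-l = -1*(-2003) = 2003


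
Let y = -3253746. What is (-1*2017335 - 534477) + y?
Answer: -5805558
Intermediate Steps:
(-1*2017335 - 534477) + y = (-1*2017335 - 534477) - 3253746 = (-2017335 - 534477) - 3253746 = -2551812 - 3253746 = -5805558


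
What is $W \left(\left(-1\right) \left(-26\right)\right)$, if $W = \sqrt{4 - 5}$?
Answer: $26 i \approx 26.0 i$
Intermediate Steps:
$W = i$ ($W = \sqrt{-1} = i \approx 1.0 i$)
$W \left(\left(-1\right) \left(-26\right)\right) = i \left(\left(-1\right) \left(-26\right)\right) = i 26 = 26 i$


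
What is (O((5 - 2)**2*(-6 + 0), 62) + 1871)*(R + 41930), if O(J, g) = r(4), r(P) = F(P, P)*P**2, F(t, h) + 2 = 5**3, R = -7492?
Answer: 132207482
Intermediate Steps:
F(t, h) = 123 (F(t, h) = -2 + 5**3 = -2 + 125 = 123)
r(P) = 123*P**2
O(J, g) = 1968 (O(J, g) = 123*4**2 = 123*16 = 1968)
(O((5 - 2)**2*(-6 + 0), 62) + 1871)*(R + 41930) = (1968 + 1871)*(-7492 + 41930) = 3839*34438 = 132207482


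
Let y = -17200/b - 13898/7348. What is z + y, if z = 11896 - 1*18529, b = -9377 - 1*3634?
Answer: -317100632701/47802414 ≈ -6633.6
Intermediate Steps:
b = -13011 (b = -9377 - 3634 = -13011)
y = -27220639/47802414 (y = -17200/(-13011) - 13898/7348 = -17200*(-1/13011) - 13898*1/7348 = 17200/13011 - 6949/3674 = -27220639/47802414 ≈ -0.56944)
z = -6633 (z = 11896 - 18529 = -6633)
z + y = -6633 - 27220639/47802414 = -317100632701/47802414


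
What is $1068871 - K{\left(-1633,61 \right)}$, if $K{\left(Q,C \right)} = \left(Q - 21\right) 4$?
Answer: $1075487$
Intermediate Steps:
$K{\left(Q,C \right)} = -84 + 4 Q$ ($K{\left(Q,C \right)} = \left(-21 + Q\right) 4 = -84 + 4 Q$)
$1068871 - K{\left(-1633,61 \right)} = 1068871 - \left(-84 + 4 \left(-1633\right)\right) = 1068871 - \left(-84 - 6532\right) = 1068871 - -6616 = 1068871 + 6616 = 1075487$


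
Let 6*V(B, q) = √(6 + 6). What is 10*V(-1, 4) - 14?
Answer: -14 + 10*√3/3 ≈ -8.2265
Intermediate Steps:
V(B, q) = √3/3 (V(B, q) = √(6 + 6)/6 = √12/6 = (2*√3)/6 = √3/3)
10*V(-1, 4) - 14 = 10*(√3/3) - 14 = 10*√3/3 - 14 = -14 + 10*√3/3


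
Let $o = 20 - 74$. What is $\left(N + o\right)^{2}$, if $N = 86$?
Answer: $1024$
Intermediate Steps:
$o = -54$ ($o = 20 - 74 = -54$)
$\left(N + o\right)^{2} = \left(86 - 54\right)^{2} = 32^{2} = 1024$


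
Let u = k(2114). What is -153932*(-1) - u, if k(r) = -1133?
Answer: 155065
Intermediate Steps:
u = -1133
-153932*(-1) - u = -153932*(-1) - 1*(-1133) = 153932 + 1133 = 155065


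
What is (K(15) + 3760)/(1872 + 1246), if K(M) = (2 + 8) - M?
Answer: 3755/3118 ≈ 1.2043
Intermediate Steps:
K(M) = 10 - M
(K(15) + 3760)/(1872 + 1246) = ((10 - 1*15) + 3760)/(1872 + 1246) = ((10 - 15) + 3760)/3118 = (-5 + 3760)*(1/3118) = 3755*(1/3118) = 3755/3118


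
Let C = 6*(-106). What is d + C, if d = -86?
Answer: -722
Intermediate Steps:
C = -636
d + C = -86 - 636 = -722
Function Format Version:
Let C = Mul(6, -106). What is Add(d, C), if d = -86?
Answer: -722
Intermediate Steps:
C = -636
Add(d, C) = Add(-86, -636) = -722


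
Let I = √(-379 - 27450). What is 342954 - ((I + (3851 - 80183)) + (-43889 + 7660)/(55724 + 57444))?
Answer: 47449794277/113168 - I*√27829 ≈ 4.1929e+5 - 166.82*I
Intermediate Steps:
I = I*√27829 (I = √(-27829) = I*√27829 ≈ 166.82*I)
342954 - ((I + (3851 - 80183)) + (-43889 + 7660)/(55724 + 57444)) = 342954 - ((I*√27829 + (3851 - 80183)) + (-43889 + 7660)/(55724 + 57444)) = 342954 - ((I*√27829 - 76332) - 36229/113168) = 342954 - ((-76332 + I*√27829) - 36229*1/113168) = 342954 - ((-76332 + I*√27829) - 36229/113168) = 342954 - (-8638376005/113168 + I*√27829) = 342954 + (8638376005/113168 - I*√27829) = 47449794277/113168 - I*√27829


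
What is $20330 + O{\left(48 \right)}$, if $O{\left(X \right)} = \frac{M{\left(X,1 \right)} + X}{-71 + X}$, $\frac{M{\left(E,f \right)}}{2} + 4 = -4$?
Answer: $\frac{467558}{23} \approx 20329.0$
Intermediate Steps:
$M{\left(E,f \right)} = -16$ ($M{\left(E,f \right)} = -8 + 2 \left(-4\right) = -8 - 8 = -16$)
$O{\left(X \right)} = \frac{-16 + X}{-71 + X}$
$20330 + O{\left(48 \right)} = 20330 + \frac{-16 + 48}{-71 + 48} = 20330 + \frac{1}{-23} \cdot 32 = 20330 - \frac{32}{23} = \frac{467558}{23}$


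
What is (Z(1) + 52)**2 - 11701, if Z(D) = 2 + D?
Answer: -8676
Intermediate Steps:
(Z(1) + 52)**2 - 11701 = ((2 + 1) + 52)**2 - 11701 = (3 + 52)**2 - 11701 = 55**2 - 11701 = 3025 - 11701 = -8676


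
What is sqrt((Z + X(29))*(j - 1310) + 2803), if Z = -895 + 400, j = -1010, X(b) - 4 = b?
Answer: sqrt(1074643) ≈ 1036.7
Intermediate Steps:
X(b) = 4 + b
Z = -495
sqrt((Z + X(29))*(j - 1310) + 2803) = sqrt((-495 + (4 + 29))*(-1010 - 1310) + 2803) = sqrt((-495 + 33)*(-2320) + 2803) = sqrt(-462*(-2320) + 2803) = sqrt(1071840 + 2803) = sqrt(1074643)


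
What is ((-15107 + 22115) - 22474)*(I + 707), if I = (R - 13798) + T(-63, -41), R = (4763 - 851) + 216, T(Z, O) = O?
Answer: 139255864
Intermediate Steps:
R = 4128 (R = 3912 + 216 = 4128)
I = -9711 (I = (4128 - 13798) - 41 = -9670 - 41 = -9711)
((-15107 + 22115) - 22474)*(I + 707) = ((-15107 + 22115) - 22474)*(-9711 + 707) = (7008 - 22474)*(-9004) = -15466*(-9004) = 139255864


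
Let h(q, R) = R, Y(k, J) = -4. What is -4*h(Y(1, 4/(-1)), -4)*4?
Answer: 64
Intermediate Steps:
-4*h(Y(1, 4/(-1)), -4)*4 = -4*(-4)*4 = 16*4 = 64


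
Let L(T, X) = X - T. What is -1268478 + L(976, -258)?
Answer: -1269712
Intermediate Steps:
-1268478 + L(976, -258) = -1268478 + (-258 - 1*976) = -1268478 + (-258 - 976) = -1268478 - 1234 = -1269712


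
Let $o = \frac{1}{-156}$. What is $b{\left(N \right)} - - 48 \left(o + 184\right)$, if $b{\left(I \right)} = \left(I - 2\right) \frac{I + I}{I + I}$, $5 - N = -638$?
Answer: $\frac{123145}{13} \approx 9472.7$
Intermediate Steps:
$N = 643$ ($N = 5 - -638 = 5 + 638 = 643$)
$o = - \frac{1}{156} \approx -0.0064103$
$b{\left(I \right)} = -2 + I$ ($b{\left(I \right)} = \left(I + \left(-6 + 4\right)\right) \frac{2 I}{2 I} = \left(I - 2\right) 2 I \frac{1}{2 I} = \left(-2 + I\right) 1 = -2 + I$)
$b{\left(N \right)} - - 48 \left(o + 184\right) = \left(-2 + 643\right) - - 48 \left(- \frac{1}{156} + 184\right) = 641 - \left(-48\right) \frac{28703}{156} = 641 - - \frac{114812}{13} = 641 + \frac{114812}{13} = \frac{123145}{13}$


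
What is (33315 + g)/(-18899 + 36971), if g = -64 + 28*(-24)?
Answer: 32579/18072 ≈ 1.8027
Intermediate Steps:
g = -736 (g = -64 - 672 = -736)
(33315 + g)/(-18899 + 36971) = (33315 - 736)/(-18899 + 36971) = 32579/18072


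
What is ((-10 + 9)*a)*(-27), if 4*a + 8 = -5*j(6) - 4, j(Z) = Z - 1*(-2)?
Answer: -351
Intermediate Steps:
j(Z) = 2 + Z (j(Z) = Z + 2 = 2 + Z)
a = -13 (a = -2 + (-5*(2 + 6) - 4)/4 = -2 + (-5*8 - 4)/4 = -2 + (-40 - 4)/4 = -2 + (1/4)*(-44) = -2 - 11 = -13)
((-10 + 9)*a)*(-27) = ((-10 + 9)*(-13))*(-27) = -1*(-13)*(-27) = 13*(-27) = -351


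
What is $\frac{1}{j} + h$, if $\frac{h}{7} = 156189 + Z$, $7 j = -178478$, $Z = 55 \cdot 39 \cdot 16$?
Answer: $\frac{238011657107}{178478} \approx 1.3336 \cdot 10^{6}$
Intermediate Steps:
$Z = 34320$ ($Z = 2145 \cdot 16 = 34320$)
$j = - \frac{178478}{7}$ ($j = \frac{1}{7} \left(-178478\right) = - \frac{178478}{7} \approx -25497.0$)
$h = 1333563$ ($h = 7 \left(156189 + 34320\right) = 7 \cdot 190509 = 1333563$)
$\frac{1}{j} + h = \frac{1}{- \frac{178478}{7}} + 1333563 = - \frac{7}{178478} + 1333563 = \frac{238011657107}{178478}$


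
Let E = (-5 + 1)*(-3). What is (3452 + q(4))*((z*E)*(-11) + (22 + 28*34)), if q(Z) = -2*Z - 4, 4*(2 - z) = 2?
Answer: 2669440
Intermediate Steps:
z = 3/2 (z = 2 - ¼*2 = 2 - ½ = 3/2 ≈ 1.5000)
E = 12 (E = -4*(-3) = 12)
q(Z) = -4 - 2*Z
(3452 + q(4))*((z*E)*(-11) + (22 + 28*34)) = (3452 + (-4 - 2*4))*(((3/2)*12)*(-11) + (22 + 28*34)) = (3452 + (-4 - 8))*(18*(-11) + (22 + 952)) = (3452 - 12)*(-198 + 974) = 3440*776 = 2669440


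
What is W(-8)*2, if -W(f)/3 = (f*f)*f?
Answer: 3072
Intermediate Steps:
W(f) = -3*f³ (W(f) = -3*f*f*f = -3*f²*f = -3*f³)
W(-8)*2 = -3*(-8)³*2 = -3*(-512)*2 = 1536*2 = 3072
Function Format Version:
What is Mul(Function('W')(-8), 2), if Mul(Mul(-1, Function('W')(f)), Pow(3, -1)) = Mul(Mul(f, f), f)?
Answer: 3072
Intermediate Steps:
Function('W')(f) = Mul(-3, Pow(f, 3)) (Function('W')(f) = Mul(-3, Mul(Mul(f, f), f)) = Mul(-3, Mul(Pow(f, 2), f)) = Mul(-3, Pow(f, 3)))
Mul(Function('W')(-8), 2) = Mul(Mul(-3, Pow(-8, 3)), 2) = Mul(Mul(-3, -512), 2) = Mul(1536, 2) = 3072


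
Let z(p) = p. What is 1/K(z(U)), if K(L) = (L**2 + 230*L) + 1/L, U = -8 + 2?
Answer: -6/8065 ≈ -0.00074396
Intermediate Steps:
U = -6
K(L) = 1/L + L**2 + 230*L
1/K(z(U)) = 1/((1 + (-6)**2*(230 - 6))/(-6)) = 1/(-(1 + 36*224)/6) = 1/(-(1 + 8064)/6) = 1/(-1/6*8065) = 1/(-8065/6) = -6/8065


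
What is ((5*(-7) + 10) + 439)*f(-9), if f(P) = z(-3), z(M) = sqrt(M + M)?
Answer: 414*I*sqrt(6) ≈ 1014.1*I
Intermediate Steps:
z(M) = sqrt(2)*sqrt(M) (z(M) = sqrt(2*M) = sqrt(2)*sqrt(M))
f(P) = I*sqrt(6) (f(P) = sqrt(2)*sqrt(-3) = sqrt(2)*(I*sqrt(3)) = I*sqrt(6))
((5*(-7) + 10) + 439)*f(-9) = ((5*(-7) + 10) + 439)*(I*sqrt(6)) = ((-35 + 10) + 439)*(I*sqrt(6)) = (-25 + 439)*(I*sqrt(6)) = 414*(I*sqrt(6)) = 414*I*sqrt(6)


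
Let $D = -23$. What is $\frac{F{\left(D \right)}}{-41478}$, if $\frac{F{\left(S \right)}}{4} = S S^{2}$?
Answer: $\frac{24334}{20739} \approx 1.1733$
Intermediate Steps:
$F{\left(S \right)} = 4 S^{3}$ ($F{\left(S \right)} = 4 S S^{2} = 4 S^{3}$)
$\frac{F{\left(D \right)}}{-41478} = \frac{4 \left(-23\right)^{3}}{-41478} = 4 \left(-12167\right) \left(- \frac{1}{41478}\right) = \left(-48668\right) \left(- \frac{1}{41478}\right) = \frac{24334}{20739}$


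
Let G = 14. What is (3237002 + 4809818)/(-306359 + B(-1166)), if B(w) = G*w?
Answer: -8046820/322683 ≈ -24.937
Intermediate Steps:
B(w) = 14*w
(3237002 + 4809818)/(-306359 + B(-1166)) = (3237002 + 4809818)/(-306359 + 14*(-1166)) = 8046820/(-306359 - 16324) = 8046820/(-322683) = 8046820*(-1/322683) = -8046820/322683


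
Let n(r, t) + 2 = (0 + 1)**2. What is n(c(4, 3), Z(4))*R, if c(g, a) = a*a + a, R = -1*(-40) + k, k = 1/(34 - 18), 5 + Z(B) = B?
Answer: -641/16 ≈ -40.063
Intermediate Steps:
Z(B) = -5 + B
k = 1/16 ≈ 0.062500
R = 641/16 (R = -1*(-40) + 1/16 = 40 + 1/16 = 641/16 ≈ 40.063)
c(g, a) = a + a**2 (c(g, a) = a**2 + a = a + a**2)
n(r, t) = -1 (n(r, t) = -2 + (0 + 1)**2 = -2 + 1**2 = -2 + 1 = -1)
n(c(4, 3), Z(4))*R = -1*641/16 = -641/16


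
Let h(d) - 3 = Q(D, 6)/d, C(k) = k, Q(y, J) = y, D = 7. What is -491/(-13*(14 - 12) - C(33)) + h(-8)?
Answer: 4931/472 ≈ 10.447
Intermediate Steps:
h(d) = 3 + 7/d
-491/(-13*(14 - 12) - C(33)) + h(-8) = -491/(-13*(14 - 12) - 1*33) + (3 + 7/(-8)) = -491/(-13*2 - 33) + (3 + 7*(-1/8)) = -491/(-26 - 33) + (3 - 7/8) = -491/(-59) + 17/8 = -491*(-1/59) + 17/8 = 491/59 + 17/8 = 4931/472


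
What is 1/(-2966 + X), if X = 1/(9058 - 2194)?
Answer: -6864/20358623 ≈ -0.00033715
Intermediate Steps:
X = 1/6864 ≈ 0.00014569
1/(-2966 + X) = 1/(-2966 + 1/6864) = 1/(-20358623/6864) = -6864/20358623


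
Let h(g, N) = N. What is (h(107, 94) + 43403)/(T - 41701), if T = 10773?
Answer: -43497/30928 ≈ -1.4064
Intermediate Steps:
(h(107, 94) + 43403)/(T - 41701) = (94 + 43403)/(10773 - 41701) = 43497/(-30928) = 43497*(-1/30928) = -43497/30928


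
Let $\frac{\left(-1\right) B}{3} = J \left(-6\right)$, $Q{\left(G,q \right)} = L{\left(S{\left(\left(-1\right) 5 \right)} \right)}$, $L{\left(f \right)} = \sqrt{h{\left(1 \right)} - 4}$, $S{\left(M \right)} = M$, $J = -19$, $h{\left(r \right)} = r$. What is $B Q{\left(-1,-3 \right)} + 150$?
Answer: $150 - 342 i \sqrt{3} \approx 150.0 - 592.36 i$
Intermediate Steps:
$L{\left(f \right)} = i \sqrt{3}$ ($L{\left(f \right)} = \sqrt{1 - 4} = \sqrt{-3} = i \sqrt{3}$)
$Q{\left(G,q \right)} = i \sqrt{3}$
$B = -342$ ($B = - 3 \left(\left(-19\right) \left(-6\right)\right) = \left(-3\right) 114 = -342$)
$B Q{\left(-1,-3 \right)} + 150 = - 342 i \sqrt{3} + 150 = 150 - 342 i \sqrt{3}$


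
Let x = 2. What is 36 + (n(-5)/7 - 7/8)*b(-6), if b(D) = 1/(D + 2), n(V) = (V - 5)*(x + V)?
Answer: 7873/224 ≈ 35.147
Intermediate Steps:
n(V) = (-5 + V)*(2 + V) (n(V) = (V - 5)*(2 + V) = (-5 + V)*(2 + V))
b(D) = 1/(2 + D)
36 + (n(-5)/7 - 7/8)*b(-6) = 36 + ((-10 + (-5)**2 - 3*(-5))/7 - 7/8)/(2 - 6) = 36 + ((-10 + 25 + 15)*(1/7) - 7*1/8)/(-4) = 36 + (30*(1/7) - 7/8)*(-1/4) = 36 + (30/7 - 7/8)*(-1/4) = 36 + (191/56)*(-1/4) = 36 - 191/224 = 7873/224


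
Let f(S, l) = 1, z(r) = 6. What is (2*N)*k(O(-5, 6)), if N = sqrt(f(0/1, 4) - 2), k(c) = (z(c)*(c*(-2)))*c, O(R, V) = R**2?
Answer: -15000*I ≈ -15000.0*I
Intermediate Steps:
k(c) = -12*c**2 (k(c) = (6*(c*(-2)))*c = (6*(-2*c))*c = (-12*c)*c = -12*c**2)
N = I (N = sqrt(1 - 2) = sqrt(-1) = I ≈ 1.0*I)
(2*N)*k(O(-5, 6)) = (2*I)*(-12*((-5)**2)**2) = (2*I)*(-12*25**2) = (2*I)*(-12*625) = (2*I)*(-7500) = -15000*I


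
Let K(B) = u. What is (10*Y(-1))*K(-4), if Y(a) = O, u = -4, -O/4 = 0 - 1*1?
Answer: -160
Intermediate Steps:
O = 4 (O = -4*(0 - 1*1) = -4*(0 - 1) = -4*(-1) = 4)
Y(a) = 4
K(B) = -4
(10*Y(-1))*K(-4) = (10*4)*(-4) = 40*(-4) = -160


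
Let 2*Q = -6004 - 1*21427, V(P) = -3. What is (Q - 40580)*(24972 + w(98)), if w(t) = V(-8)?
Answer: -2711408679/2 ≈ -1.3557e+9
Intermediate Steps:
w(t) = -3
Q = -27431/2 (Q = (-6004 - 1*21427)/2 = (-6004 - 21427)/2 = (1/2)*(-27431) = -27431/2 ≈ -13716.)
(Q - 40580)*(24972 + w(98)) = (-27431/2 - 40580)*(24972 - 3) = -108591/2*24969 = -2711408679/2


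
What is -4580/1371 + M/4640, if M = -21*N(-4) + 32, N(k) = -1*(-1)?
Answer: -21236119/6361440 ≈ -3.3383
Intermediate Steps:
N(k) = 1
M = 11 (M = -21*1 + 32 = -21 + 32 = 11)
-4580/1371 + M/4640 = -4580/1371 + 11/4640 = -21236119/6361440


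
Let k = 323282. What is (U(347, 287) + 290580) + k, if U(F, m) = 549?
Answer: 614411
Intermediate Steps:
(U(347, 287) + 290580) + k = (549 + 290580) + 323282 = 291129 + 323282 = 614411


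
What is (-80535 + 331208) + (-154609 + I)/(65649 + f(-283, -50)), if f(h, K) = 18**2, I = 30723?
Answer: 16537525943/65973 ≈ 2.5067e+5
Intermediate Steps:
f(h, K) = 324
(-80535 + 331208) + (-154609 + I)/(65649 + f(-283, -50)) = (-80535 + 331208) + (-154609 + 30723)/(65649 + 324) = 250673 - 123886/65973 = 16537525943/65973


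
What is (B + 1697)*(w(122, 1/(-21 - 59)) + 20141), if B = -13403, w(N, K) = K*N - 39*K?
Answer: -9430336041/40 ≈ -2.3576e+8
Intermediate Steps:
w(N, K) = -39*K + K*N
(B + 1697)*(w(122, 1/(-21 - 59)) + 20141) = (-13403 + 1697)*((-39 + 122)/(-21 - 59) + 20141) = -11706*(83/(-80) + 20141) = -11706*(-1/80*83 + 20141) = -11706*(-83/80 + 20141) = -11706*1611197/80 = -9430336041/40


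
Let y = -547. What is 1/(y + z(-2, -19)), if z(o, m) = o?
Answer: -1/549 ≈ -0.0018215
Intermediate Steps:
1/(y + z(-2, -19)) = 1/(-547 - 2) = 1/(-549) = -1/549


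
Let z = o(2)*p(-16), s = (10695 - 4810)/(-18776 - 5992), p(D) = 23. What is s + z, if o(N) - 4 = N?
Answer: 3412099/24768 ≈ 137.76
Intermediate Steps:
o(N) = 4 + N
s = -5885/24768 (s = 5885/(-24768) = 5885*(-1/24768) = -5885/24768 ≈ -0.23760)
z = 138 (z = (4 + 2)*23 = 6*23 = 138)
s + z = -5885/24768 + 138 = 3412099/24768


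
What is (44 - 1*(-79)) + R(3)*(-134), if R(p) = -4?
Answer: 659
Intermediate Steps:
(44 - 1*(-79)) + R(3)*(-134) = (44 - 1*(-79)) - 4*(-134) = (44 + 79) + 536 = 123 + 536 = 659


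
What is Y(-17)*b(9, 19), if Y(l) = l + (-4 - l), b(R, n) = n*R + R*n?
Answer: -1368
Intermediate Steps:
b(R, n) = 2*R*n (b(R, n) = R*n + R*n = 2*R*n)
Y(l) = -4
Y(-17)*b(9, 19) = -8*9*19 = -4*342 = -1368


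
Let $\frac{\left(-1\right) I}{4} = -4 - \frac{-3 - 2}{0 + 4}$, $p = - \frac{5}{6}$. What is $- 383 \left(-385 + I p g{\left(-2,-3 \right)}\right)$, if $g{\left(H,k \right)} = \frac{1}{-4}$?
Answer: $\frac{3517855}{24} \approx 1.4658 \cdot 10^{5}$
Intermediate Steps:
$g{\left(H,k \right)} = - \frac{1}{4}$
$p = - \frac{5}{6}$ ($p = \left(-5\right) \frac{1}{6} = - \frac{5}{6} \approx -0.83333$)
$I = 11$ ($I = - 4 \left(-4 - \frac{-3 - 2}{0 + 4}\right) = - 4 \left(-4 - - \frac{5}{4}\right) = - 4 \left(-4 + \frac{5}{4}\right) = \left(-4\right) \left(- \frac{11}{4}\right) = 11$)
$- 383 \left(-385 + I p g{\left(-2,-3 \right)}\right) = - 383 \left(-385 + 11 \left(- \frac{5}{6}\right) \left(- \frac{1}{4}\right)\right) = - 383 \left(-385 - - \frac{55}{24}\right) = - 383 \left(-385 + \frac{55}{24}\right) = \left(-383\right) \left(- \frac{9185}{24}\right) = \frac{3517855}{24}$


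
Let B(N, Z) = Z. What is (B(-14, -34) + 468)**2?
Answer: 188356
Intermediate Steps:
(B(-14, -34) + 468)**2 = (-34 + 468)**2 = 434**2 = 188356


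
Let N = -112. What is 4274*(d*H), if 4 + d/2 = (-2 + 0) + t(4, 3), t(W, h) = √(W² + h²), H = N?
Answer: 957376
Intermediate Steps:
H = -112
d = -2 (d = -8 + 2*((-2 + 0) + √(4² + 3²)) = -8 + 2*(-2 + √(16 + 9)) = -8 + 2*(-2 + √25) = -8 + 2*(-2 + 5) = -8 + 2*3 = -8 + 6 = -2)
4274*(d*H) = 4274*(-2*(-112)) = 4274*224 = 957376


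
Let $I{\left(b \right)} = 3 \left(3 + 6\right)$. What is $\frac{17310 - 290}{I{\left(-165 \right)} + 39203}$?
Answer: $\frac{1702}{3923} \approx 0.43385$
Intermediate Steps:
$I{\left(b \right)} = 27$ ($I{\left(b \right)} = 3 \cdot 9 = 27$)
$\frac{17310 - 290}{I{\left(-165 \right)} + 39203} = \frac{17310 - 290}{27 + 39203} = \frac{17020}{39230} = 17020 \cdot \frac{1}{39230} = \frac{1702}{3923}$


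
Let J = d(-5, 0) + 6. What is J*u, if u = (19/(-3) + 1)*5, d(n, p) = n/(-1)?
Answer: -880/3 ≈ -293.33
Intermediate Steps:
d(n, p) = -n (d(n, p) = n*(-1) = -n)
J = 11 (J = -1*(-5) + 6 = 5 + 6 = 11)
u = -80/3 (u = (19*(-1/3) + 1)*5 = (-19/3 + 1)*5 = -16/3*5 = -80/3 ≈ -26.667)
J*u = 11*(-80/3) = -880/3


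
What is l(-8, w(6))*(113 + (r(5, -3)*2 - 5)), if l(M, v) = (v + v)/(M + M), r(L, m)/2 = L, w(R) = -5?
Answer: 80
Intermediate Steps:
r(L, m) = 2*L
l(M, v) = v/M (l(M, v) = (2*v)/((2*M)) = (2*v)*(1/(2*M)) = v/M)
l(-8, w(6))*(113 + (r(5, -3)*2 - 5)) = (-5/(-8))*(113 + ((2*5)*2 - 5)) = (-5*(-⅛))*(113 + (10*2 - 5)) = 5*(113 + (20 - 5))/8 = 5*(113 + 15)/8 = (5/8)*128 = 80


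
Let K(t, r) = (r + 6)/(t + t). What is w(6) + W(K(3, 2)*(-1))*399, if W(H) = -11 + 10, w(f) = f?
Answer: -393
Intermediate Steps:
K(t, r) = (6 + r)/(2*t) (K(t, r) = (6 + r)/((2*t)) = (6 + r)*(1/(2*t)) = (6 + r)/(2*t))
W(H) = -1
w(6) + W(K(3, 2)*(-1))*399 = 6 - 1*399 = 6 - 399 = -393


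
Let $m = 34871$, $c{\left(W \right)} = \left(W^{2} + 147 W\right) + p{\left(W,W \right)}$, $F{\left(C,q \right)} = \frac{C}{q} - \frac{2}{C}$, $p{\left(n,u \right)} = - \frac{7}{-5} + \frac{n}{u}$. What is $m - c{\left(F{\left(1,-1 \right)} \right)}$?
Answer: $\frac{176503}{5} \approx 35301.0$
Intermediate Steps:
$p{\left(n,u \right)} = \frac{7}{5} + \frac{n}{u}$ ($p{\left(n,u \right)} = \left(-7\right) \left(- \frac{1}{5}\right) + \frac{n}{u} = \frac{7}{5} + \frac{n}{u}$)
$F{\left(C,q \right)} = - \frac{2}{C} + \frac{C}{q}$
$c{\left(W \right)} = \frac{12}{5} + W^{2} + 147 W$ ($c{\left(W \right)} = \left(W^{2} + 147 W\right) + \left(\frac{7}{5} + \frac{W}{W}\right) = \left(W^{2} + 147 W\right) + \left(\frac{7}{5} + 1\right) = \left(W^{2} + 147 W\right) + \frac{12}{5} = \frac{12}{5} + W^{2} + 147 W$)
$m - c{\left(F{\left(1,-1 \right)} \right)} = 34871 - \left(\frac{12}{5} + \left(- \frac{2}{1} + 1 \frac{1}{-1}\right)^{2} + 147 \left(- \frac{2}{1} + 1 \frac{1}{-1}\right)\right) = 34871 - \left(\frac{12}{5} + \left(\left(-2\right) 1 + 1 \left(-1\right)\right)^{2} + 147 \left(\left(-2\right) 1 + 1 \left(-1\right)\right)\right) = 34871 - \left(\frac{12}{5} + \left(-2 - 1\right)^{2} + 147 \left(-2 - 1\right)\right) = 34871 - \left(\frac{12}{5} + \left(-3\right)^{2} + 147 \left(-3\right)\right) = 34871 - \left(\frac{12}{5} + 9 - 441\right) = 34871 - - \frac{2148}{5} = 34871 + \frac{2148}{5} = \frac{176503}{5}$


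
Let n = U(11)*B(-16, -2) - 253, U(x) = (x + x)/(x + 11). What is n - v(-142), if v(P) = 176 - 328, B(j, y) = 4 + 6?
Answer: -91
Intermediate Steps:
U(x) = 2*x/(11 + x) (U(x) = (2*x)/(11 + x) = 2*x/(11 + x))
B(j, y) = 10
v(P) = -152
n = -243 (n = (2*11/(11 + 11))*10 - 253 = (2*11/22)*10 - 253 = (2*11*(1/22))*10 - 253 = 1*10 - 253 = 10 - 253 = -243)
n - v(-142) = -243 - 1*(-152) = -243 + 152 = -91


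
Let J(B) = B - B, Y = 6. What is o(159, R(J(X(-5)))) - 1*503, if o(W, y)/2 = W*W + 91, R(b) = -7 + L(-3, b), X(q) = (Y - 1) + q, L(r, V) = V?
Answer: 50241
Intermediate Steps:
X(q) = 5 + q (X(q) = (6 - 1) + q = 5 + q)
J(B) = 0
R(b) = -7 + b
o(W, y) = 182 + 2*W² (o(W, y) = 2*(W*W + 91) = 2*(W² + 91) = 2*(91 + W²) = 182 + 2*W²)
o(159, R(J(X(-5)))) - 1*503 = (182 + 2*159²) - 1*503 = (182 + 2*25281) - 503 = (182 + 50562) - 503 = 50744 - 503 = 50241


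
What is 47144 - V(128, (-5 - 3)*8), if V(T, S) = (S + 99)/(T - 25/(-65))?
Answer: 78682881/1669 ≈ 47144.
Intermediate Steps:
V(T, S) = (99 + S)/(5/13 + T) (V(T, S) = (99 + S)/(T - 25*(-1/65)) = (99 + S)/(T + 5/13) = (99 + S)/(5/13 + T))
47144 - V(128, (-5 - 3)*8) = 47144 - 13*(99 + (-5 - 3)*8)/(5 + 13*128) = 47144 - 13*(99 - 8*8)/(5 + 1664) = 47144 - 13*(99 - 64)/1669 = 47144 - 13*35/1669 = 47144 - 1*455/1669 = 47144 - 455/1669 = 78682881/1669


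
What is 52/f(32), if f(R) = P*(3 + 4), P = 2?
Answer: 26/7 ≈ 3.7143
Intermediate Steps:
f(R) = 14 (f(R) = 2*(3 + 4) = 2*7 = 14)
52/f(32) = 52/14 = 52*(1/14) = 26/7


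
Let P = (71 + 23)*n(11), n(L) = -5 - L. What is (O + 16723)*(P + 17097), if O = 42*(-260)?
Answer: 90486179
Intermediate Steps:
O = -10920
P = -1504 (P = (71 + 23)*(-5 - 1*11) = 94*(-5 - 11) = 94*(-16) = -1504)
(O + 16723)*(P + 17097) = (-10920 + 16723)*(-1504 + 17097) = 5803*15593 = 90486179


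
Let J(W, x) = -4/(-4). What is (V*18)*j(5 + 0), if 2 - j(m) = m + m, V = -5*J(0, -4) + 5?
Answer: 0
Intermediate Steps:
J(W, x) = 1 (J(W, x) = -4*(-¼) = 1)
V = 0 (V = -5*1 + 5 = -5 + 5 = 0)
j(m) = 2 - 2*m (j(m) = 2 - (m + m) = 2 - 2*m)
(V*18)*j(5 + 0) = (0*18)*(2 - 2*(5 + 0)) = 0*(2 - 2*5) = 0*(2 - 10) = 0*(-8) = 0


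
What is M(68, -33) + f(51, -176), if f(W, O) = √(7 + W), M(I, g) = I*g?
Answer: -2244 + √58 ≈ -2236.4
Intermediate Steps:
M(68, -33) + f(51, -176) = 68*(-33) + √(7 + 51) = -2244 + √58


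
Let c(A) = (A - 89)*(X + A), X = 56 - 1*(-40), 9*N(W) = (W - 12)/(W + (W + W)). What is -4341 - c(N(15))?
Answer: 76598729/18225 ≈ 4202.9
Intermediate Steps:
N(W) = (-12 + W)/(27*W) (N(W) = ((W - 12)/(W + (W + W)))/9 = ((-12 + W)/(W + 2*W))/9 = ((-12 + W)/((3*W)))/9 = ((-12 + W)*(1/(3*W)))/9 = ((-12 + W)/(3*W))/9 = (-12 + W)/(27*W))
X = 96 (X = 56 + 40 = 96)
c(A) = (-89 + A)*(96 + A) (c(A) = (A - 89)*(96 + A) = (-89 + A)*(96 + A))
-4341 - c(N(15)) = -4341 - (-8544 + ((1/27)*(-12 + 15)/15)² + 7*((1/27)*(-12 + 15)/15)) = -4341 - (-8544 + ((1/27)*(1/15)*3)² + 7*((1/27)*(1/15)*3)) = -4341 - (-8544 + (1/135)² + 7*(1/135)) = -4341 - (-8544 + 1/18225 + 7/135) = -4341 - 1*(-155713454/18225) = -4341 + 155713454/18225 = 76598729/18225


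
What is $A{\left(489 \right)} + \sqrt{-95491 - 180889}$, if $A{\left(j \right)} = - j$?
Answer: $-489 + 2 i \sqrt{69095} \approx -489.0 + 525.72 i$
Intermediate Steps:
$A{\left(489 \right)} + \sqrt{-95491 - 180889} = \left(-1\right) 489 + \sqrt{-95491 - 180889} = -489 + \sqrt{-276380} = -489 + 2 i \sqrt{69095}$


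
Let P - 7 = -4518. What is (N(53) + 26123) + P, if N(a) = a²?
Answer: 24421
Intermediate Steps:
P = -4511 (P = 7 - 4518 = -4511)
(N(53) + 26123) + P = (53² + 26123) - 4511 = (2809 + 26123) - 4511 = 28932 - 4511 = 24421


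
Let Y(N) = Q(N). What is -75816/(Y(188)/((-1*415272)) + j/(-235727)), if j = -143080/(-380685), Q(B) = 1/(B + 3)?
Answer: 35975821459020251979456/762560481677 ≈ 4.7178e+10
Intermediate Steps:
Q(B) = 1/(3 + B)
Y(N) = 1/(3 + N)
j = 28616/76137 (j = -143080*(-1/380685) = 28616/76137 ≈ 0.37585)
-75816/(Y(188)/((-1*415272)) + j/(-235727)) = -75816/(1/((3 + 188)*((-1*415272))) + (28616/76137)/(-235727)) = -75816/(1/(191*(-415272)) + (28616/76137)*(-1/235727)) = -75816/((1/191)*(-1/415272) - 28616/17947546599) = -75816/(-1/79316952 - 28616/17947546599) = -75816/(-762560481677/474514897370215416) = -75816*(-474514897370215416/762560481677) = 35975821459020251979456/762560481677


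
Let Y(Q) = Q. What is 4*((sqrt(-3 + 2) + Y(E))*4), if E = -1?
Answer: -16 + 16*I ≈ -16.0 + 16.0*I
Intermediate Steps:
4*((sqrt(-3 + 2) + Y(E))*4) = 4*((sqrt(-3 + 2) - 1)*4) = 4*((sqrt(-1) - 1)*4) = 4*((I - 1)*4) = 4*((-1 + I)*4) = 4*(-4 + 4*I) = -16 + 16*I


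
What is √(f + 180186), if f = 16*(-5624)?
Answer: √90202 ≈ 300.34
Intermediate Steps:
f = -89984
√(f + 180186) = √(-89984 + 180186) = √90202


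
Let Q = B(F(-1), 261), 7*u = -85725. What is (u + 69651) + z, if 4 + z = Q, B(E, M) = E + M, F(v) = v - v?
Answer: 403631/7 ≈ 57662.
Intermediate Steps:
u = -85725/7 (u = (⅐)*(-85725) = -85725/7 ≈ -12246.)
F(v) = 0
Q = 261 (Q = 0 + 261 = 261)
z = 257 (z = -4 + 261 = 257)
(u + 69651) + z = (-85725/7 + 69651) + 257 = 401832/7 + 257 = 403631/7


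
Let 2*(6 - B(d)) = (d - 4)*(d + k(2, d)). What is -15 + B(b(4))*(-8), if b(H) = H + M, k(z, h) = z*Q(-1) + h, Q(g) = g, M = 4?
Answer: 161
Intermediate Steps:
k(z, h) = h - z (k(z, h) = z*(-1) + h = -z + h = h - z)
b(H) = 4 + H (b(H) = H + 4 = 4 + H)
B(d) = 6 - (-4 + d)*(-2 + 2*d)/2 (B(d) = 6 - (d - 4)*(d + (d - 1*2))/2 = 6 - (-4 + d)*(d + (d - 2))/2 = 6 - (-4 + d)*(d + (-2 + d))/2 = 6 - (-4 + d)*(-2 + 2*d)/2)
-15 + B(b(4))*(-8) = -15 + (2 - (4 + 4)² + 5*(4 + 4))*(-8) = -15 + (2 - 1*8² + 5*8)*(-8) = -15 + (2 - 1*64 + 40)*(-8) = -15 + (2 - 64 + 40)*(-8) = -15 - 22*(-8) = -15 + 176 = 161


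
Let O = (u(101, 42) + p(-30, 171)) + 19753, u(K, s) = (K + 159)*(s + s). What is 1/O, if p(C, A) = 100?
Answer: 1/41693 ≈ 2.3985e-5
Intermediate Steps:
u(K, s) = 2*s*(159 + K) (u(K, s) = (159 + K)*(2*s) = 2*s*(159 + K))
O = 41693 (O = (2*42*(159 + 101) + 100) + 19753 = (2*42*260 + 100) + 19753 = (21840 + 100) + 19753 = 21940 + 19753 = 41693)
1/O = 1/41693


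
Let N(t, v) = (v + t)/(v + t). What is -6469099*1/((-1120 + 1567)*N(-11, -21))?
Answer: -6469099/447 ≈ -14472.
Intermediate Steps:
N(t, v) = 1 (N(t, v) = (t + v)/(t + v) = 1)
-6469099*1/((-1120 + 1567)*N(-11, -21)) = -6469099/(-1120 + 1567) = -6469099/(1*447) = -6469099/447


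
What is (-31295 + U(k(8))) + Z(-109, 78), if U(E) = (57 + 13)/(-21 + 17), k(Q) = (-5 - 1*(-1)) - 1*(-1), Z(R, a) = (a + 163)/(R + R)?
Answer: -3413183/109 ≈ -31314.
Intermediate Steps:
Z(R, a) = (163 + a)/(2*R) (Z(R, a) = (163 + a)/((2*R)) = (163 + a)*(1/(2*R)) = (163 + a)/(2*R))
k(Q) = -3 (k(Q) = (-5 + 1) + 1 = -4 + 1 = -3)
U(E) = -35/2 (U(E) = 70/(-4) = 70*(-1/4) = -35/2)
(-31295 + U(k(8))) + Z(-109, 78) = (-31295 - 35/2) + (1/2)*(163 + 78)/(-109) = -62625/2 + (1/2)*(-1/109)*241 = -62625/2 - 241/218 = -3413183/109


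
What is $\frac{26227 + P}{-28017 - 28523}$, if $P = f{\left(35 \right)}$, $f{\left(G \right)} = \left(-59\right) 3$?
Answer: $- \frac{2605}{5654} \approx -0.46074$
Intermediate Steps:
$f{\left(G \right)} = -177$
$P = -177$
$\frac{26227 + P}{-28017 - 28523} = \frac{26227 - 177}{-28017 - 28523} = \frac{26050}{-56540} = 26050 \left(- \frac{1}{56540}\right) = - \frac{2605}{5654}$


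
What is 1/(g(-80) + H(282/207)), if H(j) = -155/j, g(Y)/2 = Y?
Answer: -94/25735 ≈ -0.0036526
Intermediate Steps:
g(Y) = 2*Y
1/(g(-80) + H(282/207)) = 1/(2*(-80) - 155/(282/207)) = 1/(-160 - 155/(282*(1/207))) = 1/(-160 - 155/94/69) = 1/(-160 - 155*69/94) = 1/(-160 - 10695/94) = 1/(-25735/94) = -94/25735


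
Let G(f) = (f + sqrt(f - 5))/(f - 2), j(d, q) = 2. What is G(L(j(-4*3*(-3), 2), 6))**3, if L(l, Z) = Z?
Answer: 343/64 ≈ 5.3594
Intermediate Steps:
G(f) = (f + sqrt(-5 + f))/(-2 + f)
G(L(j(-4*3*(-3), 2), 6))**3 = ((6 + sqrt(-5 + 6))/(-2 + 6))**3 = ((6 + sqrt(1))/4)**3 = ((6 + 1)/4)**3 = ((1/4)*7)**3 = (7/4)**3 = 343/64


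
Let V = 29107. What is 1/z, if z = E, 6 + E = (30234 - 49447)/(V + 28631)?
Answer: -57738/365641 ≈ -0.15791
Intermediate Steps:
E = -365641/57738 (E = -6 + (30234 - 49447)/(29107 + 28631) = -6 - 19213/57738 = -365641/57738 ≈ -6.3328)
z = -365641/57738 ≈ -6.3328
1/z = 1/(-365641/57738) = -57738/365641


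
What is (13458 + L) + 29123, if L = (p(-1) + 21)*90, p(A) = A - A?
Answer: 44471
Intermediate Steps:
p(A) = 0
L = 1890 (L = (0 + 21)*90 = 21*90 = 1890)
(13458 + L) + 29123 = (13458 + 1890) + 29123 = 15348 + 29123 = 44471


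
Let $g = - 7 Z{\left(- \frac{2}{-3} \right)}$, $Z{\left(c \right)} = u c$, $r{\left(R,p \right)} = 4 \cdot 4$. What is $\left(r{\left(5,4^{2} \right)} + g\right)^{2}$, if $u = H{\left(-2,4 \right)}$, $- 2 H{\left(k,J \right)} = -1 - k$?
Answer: $\frac{3025}{9} \approx 336.11$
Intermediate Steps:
$H{\left(k,J \right)} = \frac{1}{2} + \frac{k}{2}$ ($H{\left(k,J \right)} = - \frac{-1 - k}{2} = \frac{1}{2} + \frac{k}{2}$)
$u = - \frac{1}{2}$ ($u = \frac{1}{2} + \frac{1}{2} \left(-2\right) = \frac{1}{2} - 1 = - \frac{1}{2} \approx -0.5$)
$r{\left(R,p \right)} = 16$
$Z{\left(c \right)} = - \frac{c}{2}$
$g = \frac{7}{3}$ ($g = - 7 \left(- \frac{\left(-2\right) \frac{1}{-3}}{2}\right) = - 7 \left(- \frac{\left(-2\right) \left(- \frac{1}{3}\right)}{2}\right) = - 7 \left(\left(- \frac{1}{2}\right) \frac{2}{3}\right) = \left(-7\right) \left(- \frac{1}{3}\right) = \frac{7}{3} \approx 2.3333$)
$\left(r{\left(5,4^{2} \right)} + g\right)^{2} = \left(16 + \frac{7}{3}\right)^{2} = \left(\frac{55}{3}\right)^{2} = \frac{3025}{9}$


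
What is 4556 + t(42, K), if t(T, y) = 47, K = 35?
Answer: 4603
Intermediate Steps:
4556 + t(42, K) = 4556 + 47 = 4603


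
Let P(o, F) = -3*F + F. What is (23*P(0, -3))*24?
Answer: 3312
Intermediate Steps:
P(o, F) = -2*F
(23*P(0, -3))*24 = (23*(-2*(-3)))*24 = (23*6)*24 = 138*24 = 3312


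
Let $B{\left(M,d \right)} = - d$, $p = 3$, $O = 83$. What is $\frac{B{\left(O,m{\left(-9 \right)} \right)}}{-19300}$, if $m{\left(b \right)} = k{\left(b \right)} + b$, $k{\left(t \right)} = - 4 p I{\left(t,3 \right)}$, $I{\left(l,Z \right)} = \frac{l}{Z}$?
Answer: $\frac{27}{19300} \approx 0.001399$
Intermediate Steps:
$k{\left(t \right)} = - 4 t$ ($k{\left(t \right)} = \left(-4\right) 3 \frac{t}{3} = - 12 t \frac{1}{3} = - 12 \frac{t}{3} = - 4 t$)
$m{\left(b \right)} = - 3 b$ ($m{\left(b \right)} = - 4 b + b = - 3 b$)
$\frac{B{\left(O,m{\left(-9 \right)} \right)}}{-19300} = \frac{\left(-1\right) \left(\left(-3\right) \left(-9\right)\right)}{-19300} = \left(-1\right) 27 \left(- \frac{1}{19300}\right) = \left(-27\right) \left(- \frac{1}{19300}\right) = \frac{27}{19300}$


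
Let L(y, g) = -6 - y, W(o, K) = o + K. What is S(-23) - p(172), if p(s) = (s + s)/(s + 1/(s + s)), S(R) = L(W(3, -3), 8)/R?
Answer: -2366714/1360887 ≈ -1.7391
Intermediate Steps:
W(o, K) = K + o
S(R) = -6/R (S(R) = (-6 - (-3 + 3))/R = (-6 - 1*0)/R = (-6 + 0)/R = -6/R)
p(s) = 2*s/(s + 1/(2*s)) (p(s) = (2*s)/(s + 1/(2*s)) = 2*s/(s + 1/(2*s)))
S(-23) - p(172) = -6/(-23) - 4*172²/(1 + 2*172²) = -6*(-1/23) - 4*29584/(1 + 2*29584) = 6/23 - 4*29584/(1 + 59168) = 6/23 - 4*29584/59169 = 6/23 - 1*118336/59169 = 6/23 - 118336/59169 = -2366714/1360887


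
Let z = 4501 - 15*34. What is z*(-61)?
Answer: -243451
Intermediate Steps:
z = 3991 (z = 4501 - 510 = 3991)
z*(-61) = 3991*(-61) = -243451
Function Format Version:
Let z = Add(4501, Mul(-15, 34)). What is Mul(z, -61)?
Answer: -243451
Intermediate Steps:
z = 3991 (z = Add(4501, -510) = 3991)
Mul(z, -61) = Mul(3991, -61) = -243451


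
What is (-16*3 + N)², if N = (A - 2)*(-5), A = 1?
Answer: 1849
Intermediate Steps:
N = 5 (N = (1 - 2)*(-5) = -1*(-5) = 5)
(-16*3 + N)² = (-16*3 + 5)² = (-48 + 5)² = (-43)² = 1849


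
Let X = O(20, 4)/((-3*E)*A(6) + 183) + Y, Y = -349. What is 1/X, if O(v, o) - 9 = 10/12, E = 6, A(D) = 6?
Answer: -450/156991 ≈ -0.0028664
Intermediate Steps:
O(v, o) = 59/6 (O(v, o) = 9 + 10/12 = 9 + 10*(1/12) = 9 + ⅚ = 59/6)
X = -156991/450 (X = (59/6)/(-3*6*6 + 183) - 349 = (59/6)/(-18*6 + 183) - 349 = (59/6)/(-108 + 183) - 349 = (59/6)/75 - 349 = (1/75)*(59/6) - 349 = 59/450 - 349 = -156991/450 ≈ -348.87)
1/X = 1/(-156991/450) = -450/156991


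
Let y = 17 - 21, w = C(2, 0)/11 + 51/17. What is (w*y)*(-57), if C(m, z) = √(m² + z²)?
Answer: 7980/11 ≈ 725.45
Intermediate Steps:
w = 35/11 (w = √(2² + 0²)/11 + 51/17 = √(4 + 0)*(1/11) + 51*(1/17) = √4*(1/11) + 3 = 2*(1/11) + 3 = 2/11 + 3 = 35/11 ≈ 3.1818)
y = -4
(w*y)*(-57) = ((35/11)*(-4))*(-57) = -140/11*(-57) = 7980/11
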